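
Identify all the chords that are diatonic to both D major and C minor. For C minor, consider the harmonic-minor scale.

G

Triads in D major: D major (I), E minor (ii), F# minor (iii), G major (IV), A major (V), B minor (vi), C# diminished (vii°).
Triads in C minor (harmonic minor): C minor (i), D diminished (ii°), Eb augmented (III+), F minor (iv), G major (V), Ab major (VI), B diminished (vii°).
Shared triads with their functions: G major (IV in D major, V in C minor).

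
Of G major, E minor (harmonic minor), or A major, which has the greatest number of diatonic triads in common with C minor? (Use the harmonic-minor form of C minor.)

G major

Triads of C minor (harmonic minor): C minor (i), D diminished (ii°), E♭ augmented (III+), F minor (iv), G major (V), A♭ major (VI), B diminished (vii°).
G major shares 1: G.
E minor (harmonic minor) shares 0: none.
A major shares 0: none.
The most common triads (1) are shared with G major.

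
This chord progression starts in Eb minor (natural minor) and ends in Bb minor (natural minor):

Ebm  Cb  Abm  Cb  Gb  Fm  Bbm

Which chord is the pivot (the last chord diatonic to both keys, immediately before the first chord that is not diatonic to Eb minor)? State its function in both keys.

Gb — III in Eb minor, VI in Bb minor

Chords diatonic to Eb minor: Ebm, Fdim, Gb, Abm, Bbm, Cb, Db.
Reading the progression, the first chord not in that set is Fm, so the modulation leaves Eb minor there.
The chord immediately before Fm is Gb, which is diatonic to both keys: III in Eb minor and VI in Bb minor.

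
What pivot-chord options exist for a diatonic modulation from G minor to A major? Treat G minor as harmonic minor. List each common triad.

Triads in G minor (harmonic minor): G minor (i), A diminished (ii°), Bb augmented (III+), C minor (iv), D major (V), Eb major (VI), F# diminished (vii°).
Triads in A major: A major (I), B minor (ii), C# minor (iii), D major (IV), E major (V), F# minor (vi), G# diminished (vii°).
Shared triads with their functions: D major (V in G minor, IV in A major).

D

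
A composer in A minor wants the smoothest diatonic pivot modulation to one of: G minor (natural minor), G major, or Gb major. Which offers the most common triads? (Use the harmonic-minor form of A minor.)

G minor

Triads of A minor (harmonic minor): Am (i), Bdim (ii°), Caug (III+), Dm (iv), E (V), F (VI), G#dim (vii°).
G minor (natural minor) shares 2: Dm, F.
G major shares 1: Am.
Gb major shares 0: none.
The most common triads (2) are shared with G minor.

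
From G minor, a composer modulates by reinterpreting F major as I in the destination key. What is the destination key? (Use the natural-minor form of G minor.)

The numeral I denotes a major triad on scale degree 1. With F on degree 1, the tonic of the new key is F.
Degree 1 carries a major triad in major keys, so the destination is F major.
Check: the diatonic triads of F major are F (I), Gm (ii), Am (iii), B♭ (IV), C (V), Dm (vi), Edim (vii°) — F major is indeed I.

F major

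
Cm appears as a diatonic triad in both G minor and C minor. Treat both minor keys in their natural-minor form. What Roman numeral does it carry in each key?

iv in G minor; i in C minor

The scale of G minor (natural minor) is G A Bb C D Eb F; C is degree 4, and the triad built there (C-Eb-G) is minor, so it is iv.
The scale of C minor (natural minor) is C D Eb F G Ab Bb; C is degree 1, and the triad built there (C-Eb-G) is minor, so it is i.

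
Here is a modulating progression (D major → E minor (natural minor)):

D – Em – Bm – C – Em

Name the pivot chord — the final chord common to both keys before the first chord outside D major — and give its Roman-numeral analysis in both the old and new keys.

Bm — vi in D major, v in E minor

Chords diatonic to D major: D, Em, F#m, G, A, Bm, C#dim.
Reading the progression, the first chord not in that set is C, so the modulation leaves D major there.
The chord immediately before C is Bm, which is diatonic to both keys: vi in D major and v in E minor.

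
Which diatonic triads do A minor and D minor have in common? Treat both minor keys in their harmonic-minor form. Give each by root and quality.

Dm

Triads in A minor (harmonic minor): Am (i), Bdim (ii°), Caug (III+), Dm (iv), E (V), F (VI), G#dim (vii°).
Triads in D minor (harmonic minor): Dm (i), Edim (ii°), Faug (III+), Gm (iv), A (V), Bb (VI), C#dim (vii°).
Shared triads with their functions: Dm (iv in A minor, i in D minor).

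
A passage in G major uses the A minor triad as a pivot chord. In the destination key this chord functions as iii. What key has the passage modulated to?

F major

The numeral iii denotes a minor triad on scale degree 3. With A on degree 3, the tonic of the new key is F.
Degree 3 carries a minor triad in major keys, so the destination is F major.
Check: the diatonic triads of F major are F (I), Gm (ii), Am (iii), Bb (IV), C (V), Dm (vi), Edim (vii°) — A minor is indeed iii.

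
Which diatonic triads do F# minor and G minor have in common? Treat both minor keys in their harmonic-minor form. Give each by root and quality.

D

Triads in F# minor (harmonic minor): F#m (i), G#dim (ii°), Aaug (III+), Bm (iv), C# (V), D (VI), E#dim (vii°).
Triads in G minor (harmonic minor): Gm (i), Adim (ii°), Bbaug (III+), Cm (iv), D (V), Eb (VI), F#dim (vii°).
Shared triads with their functions: D (VI in F# minor, V in G minor).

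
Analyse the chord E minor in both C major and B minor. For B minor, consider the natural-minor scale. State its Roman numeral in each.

iii in C major; iv in B minor

The scale of C major is C D E F G A B; E is degree 3, and the triad built there (E-G-B) is minor, so it is iii.
The scale of B minor (natural minor) is B C# D E F# G A; E is degree 4, and the triad built there (E-G-B) is minor, so it is iv.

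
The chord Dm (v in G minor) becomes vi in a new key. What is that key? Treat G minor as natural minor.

The numeral vi denotes a minor triad on scale degree 6. With D on degree 6, the tonic of the new key is F.
Degree 6 carries a minor triad in major keys, so the destination is F major.
Check: the diatonic triads of F major are F (I), Gm (ii), Am (iii), B♭ (IV), C (V), Dm (vi), Edim (vii°) — Dm is indeed vi.

F major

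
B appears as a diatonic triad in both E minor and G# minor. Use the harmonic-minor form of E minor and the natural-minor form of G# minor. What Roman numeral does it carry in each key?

The scale of E minor (harmonic minor) is E F# G A B C D#; B is degree 5, and the triad built there (B-D#-F#) is major, so it is V.
The scale of G# minor (natural minor) is G# A# B C# D# E F#; B is degree 3, and the triad built there (B-D#-F#) is major, so it is III.

V in E minor; III in G# minor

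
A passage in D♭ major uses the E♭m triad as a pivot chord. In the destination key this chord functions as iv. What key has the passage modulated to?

B♭ minor

The numeral iv denotes a minor triad on scale degree 4. With E♭ on degree 4, the tonic of the new key is B♭.
Degree 4 carries a minor triad in minor keys, so the destination is B♭ minor.
Check: the diatonic triads of B♭ minor (natural minor) are B♭m (i), Cdim (ii°), D♭ (III), E♭m (iv), Fm (v), G♭ (VI), A♭ (VII) — E♭m is indeed iv.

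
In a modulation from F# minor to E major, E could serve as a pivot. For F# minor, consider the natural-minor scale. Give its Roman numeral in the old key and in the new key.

The scale of F# minor (natural minor) is F# G# A B C# D E; E is degree 7, and the triad built there (E-G#-B) is major, so it is VII.
The scale of E major is E F# G# A B C# D#; E is degree 1, and the triad built there (E-G#-B) is major, so it is I.

VII in F# minor; I in E major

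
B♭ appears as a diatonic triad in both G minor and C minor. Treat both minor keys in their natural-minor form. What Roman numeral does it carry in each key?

III in G minor; VII in C minor

The scale of G minor (natural minor) is G A B♭ C D E♭ F; B♭ is degree 3, and the triad built there (B♭-D-F) is major, so it is III.
The scale of C minor (natural minor) is C D E♭ F G A♭ B♭; B♭ is degree 7, and the triad built there (B♭-D-F) is major, so it is VII.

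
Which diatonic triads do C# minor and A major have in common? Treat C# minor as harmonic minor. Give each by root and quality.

Triads in C# minor (harmonic minor): C# minor (i), D# diminished (ii°), E augmented (III+), F# minor (iv), G# major (V), A major (VI), B# diminished (vii°).
Triads in A major: A major (I), B minor (ii), C# minor (iii), D major (IV), E major (V), F# minor (vi), G# diminished (vii°).
Shared triads with their functions: C# minor (i in C# minor, iii in A major); F# minor (iv in C# minor, vi in A major); A major (VI in C# minor, I in A major).

C#m, F#m, A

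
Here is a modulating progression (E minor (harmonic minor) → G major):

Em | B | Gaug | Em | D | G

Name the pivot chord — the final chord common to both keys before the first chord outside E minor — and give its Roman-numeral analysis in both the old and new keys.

Em — i in E minor, vi in G major

Chords diatonic to E minor: Em, F#dim, Gaug, Am, B, C, D#dim.
Reading the progression, the first chord not in that set is D, so the modulation leaves E minor there.
The chord immediately before D is Em, which is diatonic to both keys: i in E minor and vi in G major.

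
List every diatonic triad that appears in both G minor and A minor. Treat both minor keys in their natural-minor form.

Dm, F

Triads in G minor (natural minor): Gm (i), Adim (ii°), Bb (III), Cm (iv), Dm (v), Eb (VI), F (VII).
Triads in A minor (natural minor): Am (i), Bdim (ii°), C (III), Dm (iv), Em (v), F (VI), G (VII).
Shared triads with their functions: Dm (v in G minor, iv in A minor); F (VII in G minor, VI in A minor).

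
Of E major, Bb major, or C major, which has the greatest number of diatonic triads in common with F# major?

Triads of F# major: F# major (I), G# minor (ii), A# minor (iii), B major (IV), C# major (V), D# minor (vi), E# diminished (vii°).
E major shares 2: G#m, B.
Bb major shares 0: none.
C major shares 0: none.
The most common triads (2) are shared with E major.

E major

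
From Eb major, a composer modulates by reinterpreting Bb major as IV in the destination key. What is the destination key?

The numeral IV denotes a major triad on scale degree 4. With Bb on degree 4, the tonic of the new key is F.
Degree 4 carries a major triad in major keys, so the destination is F major.
Check: the diatonic triads of F major are F (I), Gm (ii), Am (iii), Bb (IV), C (V), Dm (vi), Edim (vii°) — Bb major is indeed IV.

F major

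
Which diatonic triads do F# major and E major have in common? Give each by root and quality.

G#m, B

Triads in F# major: F# (I), G#m (ii), A#m (iii), B (IV), C# (V), D#m (vi), E#dim (vii°).
Triads in E major: E (I), F#m (ii), G#m (iii), A (IV), B (V), C#m (vi), D#dim (vii°).
Shared triads with their functions: G#m (ii in F# major, iii in E major); B (IV in F# major, V in E major).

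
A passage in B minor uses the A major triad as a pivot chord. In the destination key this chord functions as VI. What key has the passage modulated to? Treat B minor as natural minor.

The numeral VI denotes a major triad on scale degree 6. With A on degree 6, the tonic of the new key is C#.
Degree 6 carries a major triad in minor keys, so the destination is C# minor.
Check: the diatonic triads of C# minor (natural minor) are C#m (i), D#dim (ii°), E (III), F#m (iv), G#m (v), A (VI), B (VII) — A major is indeed VI.

C# minor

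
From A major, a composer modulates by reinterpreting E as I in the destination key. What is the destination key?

E major

The numeral I denotes a major triad on scale degree 1. With E on degree 1, the tonic of the new key is E.
Degree 1 carries a major triad in major keys, so the destination is E major.
Check: the diatonic triads of E major are E (I), F♯m (ii), G♯m (iii), A (IV), B (V), C♯m (vi), D♯dim (vii°) — E is indeed I.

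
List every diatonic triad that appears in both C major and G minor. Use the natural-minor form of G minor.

Dm, F

Triads in C major: C (I), Dm (ii), Em (iii), F (IV), G (V), Am (vi), Bdim (vii°).
Triads in G minor (natural minor): Gm (i), Adim (ii°), Bb (III), Cm (iv), Dm (v), Eb (VI), F (VII).
Shared triads with their functions: Dm (ii in C major, v in G minor); F (IV in C major, VII in G minor).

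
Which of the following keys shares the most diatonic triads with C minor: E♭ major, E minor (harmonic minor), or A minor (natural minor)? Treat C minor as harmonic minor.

Triads of C minor (harmonic minor): C minor (i), D diminished (ii°), E♭ augmented (III+), F minor (iv), G major (V), A♭ major (VI), B diminished (vii°).
E♭ major shares 4: Cm, Ddim, Fm, A♭.
E minor (harmonic minor) shares 0: none.
A minor (natural minor) shares 2: G, Bdim.
The most common triads (4) are shared with E♭ major.

E♭ major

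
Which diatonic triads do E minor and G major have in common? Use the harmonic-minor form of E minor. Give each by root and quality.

Triads in E minor (harmonic minor): E minor (i), F♯ diminished (ii°), G augmented (III+), A minor (iv), B major (V), C major (VI), D♯ diminished (vii°).
Triads in G major: G major (I), A minor (ii), B minor (iii), C major (IV), D major (V), E minor (vi), F♯ diminished (vii°).
Shared triads with their functions: E minor (i in E minor, vi in G major); F♯ diminished (ii° in E minor, vii° in G major); A minor (iv in E minor, ii in G major); C major (VI in E minor, IV in G major).

Em, F♯dim, Am, C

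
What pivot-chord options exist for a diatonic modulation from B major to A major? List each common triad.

Triads in B major: B (I), C#m (ii), D#m (iii), E (IV), F# (V), G#m (vi), A#dim (vii°).
Triads in A major: A (I), Bm (ii), C#m (iii), D (IV), E (V), F#m (vi), G#dim (vii°).
Shared triads with their functions: C#m (ii in B major, iii in A major); E (IV in B major, V in A major).

C#m, E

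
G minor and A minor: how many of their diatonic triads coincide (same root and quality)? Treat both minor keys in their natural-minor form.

2

Diatonic triads of G minor (natural minor): Gm (i), Adim (ii°), B♭ (III), Cm (iv), Dm (v), E♭ (VI), F (VII).
Diatonic triads of A minor (natural minor): Am (i), Bdim (ii°), C (III), Dm (iv), Em (v), F (VI), G (VII).
Matching root and quality in both lists: Dm, F.
That gives 2 common triads.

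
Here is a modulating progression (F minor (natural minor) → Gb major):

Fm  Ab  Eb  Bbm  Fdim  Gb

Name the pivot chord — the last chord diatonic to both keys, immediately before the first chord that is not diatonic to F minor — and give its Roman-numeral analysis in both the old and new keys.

Bbm — iv in F minor, iii in Gb major

Chords diatonic to F minor: Fm, Gdim, Ab, Bbm, Cm, Db, Eb.
Reading the progression, the first chord not in that set is Fdim, so the modulation leaves F minor there.
The chord immediately before Fdim is Bbm, which is diatonic to both keys: iv in F minor and iii in Gb major.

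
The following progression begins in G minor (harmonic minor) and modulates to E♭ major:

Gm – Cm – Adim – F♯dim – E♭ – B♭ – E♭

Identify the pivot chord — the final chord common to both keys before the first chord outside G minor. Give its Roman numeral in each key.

Chords diatonic to G minor: Gm, Adim, B♭aug, Cm, D, E♭, F♯dim.
Reading the progression, the first chord not in that set is B♭, so the modulation leaves G minor there.
The chord immediately before B♭ is E♭, which is diatonic to both keys: VI in G minor and I in E♭ major.

E♭ — VI in G minor, I in E♭ major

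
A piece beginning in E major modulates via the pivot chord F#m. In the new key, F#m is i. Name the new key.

The numeral i denotes a minor triad on scale degree 1. With F# on degree 1, the tonic of the new key is F#.
Degree 1 carries a minor triad in minor keys, so the destination is F# minor.
Check: the diatonic triads of F# minor (natural minor) are F#m (i), G#dim (ii°), A (III), Bm (iv), C#m (v), D (VI), E (VII) — F#m is indeed i.

F# minor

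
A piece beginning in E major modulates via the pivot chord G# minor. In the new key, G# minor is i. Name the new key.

G# minor

The numeral i denotes a minor triad on scale degree 1. With G# on degree 1, the tonic of the new key is G#.
Degree 1 carries a minor triad in minor keys, so the destination is G# minor.
Check: the diatonic triads of G# minor (natural minor) are G#m (i), A#dim (ii°), B (III), C#m (iv), D#m (v), E (VI), F# (VII) — G# minor is indeed i.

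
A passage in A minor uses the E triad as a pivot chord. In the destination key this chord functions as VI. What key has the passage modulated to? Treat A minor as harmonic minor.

The numeral VI denotes a major triad on scale degree 6. With E on degree 6, the tonic of the new key is G♯.
Degree 6 carries a major triad in minor keys, so the destination is G♯ minor.
Check: the diatonic triads of G♯ minor (natural minor) are G♯m (i), A♯dim (ii°), B (III), C♯m (iv), D♯m (v), E (VI), F♯ (VII) — E is indeed VI.

G♯ minor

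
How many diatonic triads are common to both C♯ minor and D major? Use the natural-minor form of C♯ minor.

Diatonic triads of C♯ minor (natural minor): C♯m (i), D♯dim (ii°), E (III), F♯m (iv), G♯m (v), A (VI), B (VII).
Diatonic triads of D major: D (I), Em (ii), F♯m (iii), G (IV), A (V), Bm (vi), C♯dim (vii°).
Matching root and quality in both lists: F♯m, A.
That gives 2 common triads.

2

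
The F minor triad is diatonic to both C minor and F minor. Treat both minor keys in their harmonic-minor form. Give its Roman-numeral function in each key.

The scale of C minor (harmonic minor) is C D Eb F G Ab B; F is degree 4, and the triad built there (F-Ab-C) is minor, so it is iv.
The scale of F minor (harmonic minor) is F G Ab Bb C Db E; F is degree 1, and the triad built there (F-Ab-C) is minor, so it is i.

iv in C minor; i in F minor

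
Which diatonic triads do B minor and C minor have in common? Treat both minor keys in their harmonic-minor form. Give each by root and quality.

Triads in B minor (harmonic minor): Bm (i), C#dim (ii°), Daug (III+), Em (iv), F# (V), G (VI), A#dim (vii°).
Triads in C minor (harmonic minor): Cm (i), Ddim (ii°), Ebaug (III+), Fm (iv), G (V), Ab (VI), Bdim (vii°).
Shared triads with their functions: G (VI in B minor, V in C minor).

G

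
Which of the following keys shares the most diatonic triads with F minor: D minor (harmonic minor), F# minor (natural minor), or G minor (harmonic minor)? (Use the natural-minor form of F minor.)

G minor

Triads of F minor (natural minor): Fm (i), Gdim (ii°), Ab (III), Bbm (iv), Cm (v), Db (VI), Eb (VII).
D minor (harmonic minor) shares 0: none.
F# minor (natural minor) shares 0: none.
G minor (harmonic minor) shares 2: Cm, Eb.
The most common triads (2) are shared with G minor.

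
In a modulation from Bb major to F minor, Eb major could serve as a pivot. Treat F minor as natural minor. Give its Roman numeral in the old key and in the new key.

The scale of Bb major is Bb C D Eb F G A; Eb is degree 4, and the triad built there (Eb-G-Bb) is major, so it is IV.
The scale of F minor (natural minor) is F G Ab Bb C Db Eb; Eb is degree 7, and the triad built there (Eb-G-Bb) is major, so it is VII.

IV in Bb major; VII in F minor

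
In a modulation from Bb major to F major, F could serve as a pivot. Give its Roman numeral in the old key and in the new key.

V in Bb major; I in F major

The scale of Bb major is Bb C D Eb F G A; F is degree 5, and the triad built there (F-A-C) is major, so it is V.
The scale of F major is F G A Bb C D E; F is degree 1, and the triad built there (F-A-C) is major, so it is I.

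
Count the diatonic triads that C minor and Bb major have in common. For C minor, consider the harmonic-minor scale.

1

Diatonic triads of C minor (harmonic minor): C minor (i), D diminished (ii°), Eb augmented (III+), F minor (iv), G major (V), Ab major (VI), B diminished (vii°).
Diatonic triads of Bb major: Bb major (I), C minor (ii), D minor (iii), Eb major (IV), F major (V), G minor (vi), A diminished (vii°).
Matching root and quality in both lists: C minor.
That gives 1 common triad.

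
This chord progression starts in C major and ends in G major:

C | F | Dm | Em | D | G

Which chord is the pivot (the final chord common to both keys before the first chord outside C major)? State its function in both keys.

Em — iii in C major, vi in G major

Chords diatonic to C major: C, Dm, Em, F, G, Am, Bdim.
Reading the progression, the first chord not in that set is D, so the modulation leaves C major there.
The chord immediately before D is Em, which is diatonic to both keys: iii in C major and vi in G major.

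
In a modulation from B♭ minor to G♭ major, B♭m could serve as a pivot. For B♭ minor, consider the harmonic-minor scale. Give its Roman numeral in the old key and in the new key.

i in B♭ minor; iii in G♭ major

The scale of B♭ minor (harmonic minor) is B♭ C D♭ E♭ F G♭ A; B♭ is degree 1, and the triad built there (B♭-D♭-F) is minor, so it is i.
The scale of G♭ major is G♭ A♭ B♭ C♭ D♭ E♭ F; B♭ is degree 3, and the triad built there (B♭-D♭-F) is minor, so it is iii.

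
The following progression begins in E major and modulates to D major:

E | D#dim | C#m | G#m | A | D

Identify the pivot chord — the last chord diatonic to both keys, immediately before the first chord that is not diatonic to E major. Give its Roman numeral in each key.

Chords diatonic to E major: E, F#m, G#m, A, B, C#m, D#dim.
Reading the progression, the first chord not in that set is D, so the modulation leaves E major there.
The chord immediately before D is A, which is diatonic to both keys: IV in E major and V in D major.

A — IV in E major, V in D major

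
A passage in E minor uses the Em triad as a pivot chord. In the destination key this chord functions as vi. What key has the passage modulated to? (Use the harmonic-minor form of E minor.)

G major

The numeral vi denotes a minor triad on scale degree 6. With E on degree 6, the tonic of the new key is G.
Degree 6 carries a minor triad in major keys, so the destination is G major.
Check: the diatonic triads of G major are G (I), Am (ii), Bm (iii), C (IV), D (V), Em (vi), F#dim (vii°) — Em is indeed vi.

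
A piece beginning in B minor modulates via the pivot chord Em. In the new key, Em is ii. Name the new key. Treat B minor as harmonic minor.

D major

The numeral ii denotes a minor triad on scale degree 2. With E on degree 2, the tonic of the new key is D.
Degree 2 carries a minor triad in major keys, so the destination is D major.
Check: the diatonic triads of D major are D (I), Em (ii), F#m (iii), G (IV), A (V), Bm (vi), C#dim (vii°) — Em is indeed ii.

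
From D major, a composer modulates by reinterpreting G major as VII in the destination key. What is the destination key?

The numeral VII denotes a major triad on scale degree 7. With G on degree 7, the tonic of the new key is A.
Degree 7 carries a major triad in natural-minor keys, so the destination is A minor.
Check: the diatonic triads of A minor (natural minor) are Am (i), Bdim (ii°), C (III), Dm (iv), Em (v), F (VI), G (VII) — G major is indeed VII.

A minor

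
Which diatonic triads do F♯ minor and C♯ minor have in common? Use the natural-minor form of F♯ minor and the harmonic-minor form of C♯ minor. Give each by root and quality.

F♯m, A, C♯m

Triads in F♯ minor (natural minor): F♯m (i), G♯dim (ii°), A (III), Bm (iv), C♯m (v), D (VI), E (VII).
Triads in C♯ minor (harmonic minor): C♯m (i), D♯dim (ii°), Eaug (III+), F♯m (iv), G♯ (V), A (VI), B♯dim (vii°).
Shared triads with their functions: F♯m (i in F♯ minor, iv in C♯ minor); A (III in F♯ minor, VI in C♯ minor); C♯m (v in F♯ minor, i in C♯ minor).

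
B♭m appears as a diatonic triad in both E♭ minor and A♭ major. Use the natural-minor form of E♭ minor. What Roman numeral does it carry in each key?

v in E♭ minor; ii in A♭ major

The scale of E♭ minor (natural minor) is E♭ F G♭ A♭ B♭ C♭ D♭; B♭ is degree 5, and the triad built there (B♭-D♭-F) is minor, so it is v.
The scale of A♭ major is A♭ B♭ C D♭ E♭ F G; B♭ is degree 2, and the triad built there (B♭-D♭-F) is minor, so it is ii.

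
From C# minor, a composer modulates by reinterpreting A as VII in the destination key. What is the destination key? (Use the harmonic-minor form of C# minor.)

B minor

The numeral VII denotes a major triad on scale degree 7. With A on degree 7, the tonic of the new key is B.
Degree 7 carries a major triad in natural-minor keys, so the destination is B minor.
Check: the diatonic triads of B minor (natural minor) are Bm (i), C#dim (ii°), D (III), Em (iv), F#m (v), G (VI), A (VII) — A is indeed VII.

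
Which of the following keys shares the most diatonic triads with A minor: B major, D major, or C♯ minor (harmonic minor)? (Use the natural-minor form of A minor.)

D major

Triads of A minor (natural minor): A minor (i), B diminished (ii°), C major (III), D minor (iv), E minor (v), F major (VI), G major (VII).
B major shares 0: none.
D major shares 2: Em, G.
C♯ minor (harmonic minor) shares 0: none.
The most common triads (2) are shared with D major.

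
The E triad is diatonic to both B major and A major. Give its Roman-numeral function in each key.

IV in B major; V in A major

The scale of B major is B C# D# E F# G# A#; E is degree 4, and the triad built there (E-G#-B) is major, so it is IV.
The scale of A major is A B C# D E F# G#; E is degree 5, and the triad built there (E-G#-B) is major, so it is V.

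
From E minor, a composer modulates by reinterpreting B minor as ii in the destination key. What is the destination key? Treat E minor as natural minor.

A major

The numeral ii denotes a minor triad on scale degree 2. With B on degree 2, the tonic of the new key is A.
Degree 2 carries a minor triad in major keys, so the destination is A major.
Check: the diatonic triads of A major are A (I), Bm (ii), C#m (iii), D (IV), E (V), F#m (vi), G#dim (vii°) — B minor is indeed ii.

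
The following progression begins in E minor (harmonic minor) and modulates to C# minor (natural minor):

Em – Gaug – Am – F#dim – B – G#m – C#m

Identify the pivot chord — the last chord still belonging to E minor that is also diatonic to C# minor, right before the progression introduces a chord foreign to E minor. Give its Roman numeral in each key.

B — V in E minor, VII in C# minor

Chords diatonic to E minor: Em, F#dim, Gaug, Am, B, C, D#dim.
Reading the progression, the first chord not in that set is G#m, so the modulation leaves E minor there.
The chord immediately before G#m is B, which is diatonic to both keys: V in E minor and VII in C# minor.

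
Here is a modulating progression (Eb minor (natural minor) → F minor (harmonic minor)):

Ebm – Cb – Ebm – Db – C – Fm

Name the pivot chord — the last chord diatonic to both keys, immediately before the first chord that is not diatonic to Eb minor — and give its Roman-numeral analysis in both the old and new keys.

Chords diatonic to Eb minor: Ebm, Fdim, Gb, Abm, Bbm, Cb, Db.
Reading the progression, the first chord not in that set is C, so the modulation leaves Eb minor there.
The chord immediately before C is Db, which is diatonic to both keys: VII in Eb minor and VI in F minor.

Db — VII in Eb minor, VI in F minor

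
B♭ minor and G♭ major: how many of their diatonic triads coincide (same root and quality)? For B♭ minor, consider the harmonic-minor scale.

3

Diatonic triads of B♭ minor (harmonic minor): B♭m (i), Cdim (ii°), D♭aug (III+), E♭m (iv), F (V), G♭ (VI), Adim (vii°).
Diatonic triads of G♭ major: G♭ (I), A♭m (ii), B♭m (iii), C♭ (IV), D♭ (V), E♭m (vi), Fdim (vii°).
Matching root and quality in both lists: B♭m, E♭m, G♭.
That gives 3 common triads.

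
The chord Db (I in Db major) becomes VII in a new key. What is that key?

The numeral VII denotes a major triad on scale degree 7. With Db on degree 7, the tonic of the new key is Eb.
Degree 7 carries a major triad in natural-minor keys, so the destination is Eb minor.
Check: the diatonic triads of Eb minor (natural minor) are Ebm (i), Fdim (ii°), Gb (III), Abm (iv), Bbm (v), Cb (VI), Db (VII) — Db is indeed VII.

Eb minor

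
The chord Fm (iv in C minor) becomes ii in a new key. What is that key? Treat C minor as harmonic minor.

Eb major

The numeral ii denotes a minor triad on scale degree 2. With F on degree 2, the tonic of the new key is Eb.
Degree 2 carries a minor triad in major keys, so the destination is Eb major.
Check: the diatonic triads of Eb major are Eb (I), Fm (ii), Gm (iii), Ab (IV), Bb (V), Cm (vi), Ddim (vii°) — Fm is indeed ii.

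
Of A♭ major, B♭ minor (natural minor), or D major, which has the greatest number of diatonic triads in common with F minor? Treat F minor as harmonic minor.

A♭ major

Triads of F minor (harmonic minor): Fm (i), Gdim (ii°), A♭aug (III+), B♭m (iv), C (V), D♭ (VI), Edim (vii°).
A♭ major shares 4: Fm, Gdim, B♭m, D♭.
B♭ minor (natural minor) shares 3: Fm, B♭m, D♭.
D major shares 0: none.
The most common triads (4) are shared with A♭ major.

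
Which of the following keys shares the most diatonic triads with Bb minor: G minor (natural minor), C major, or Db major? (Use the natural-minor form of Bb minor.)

Db major

Triads of Bb minor (natural minor): Bbm (i), Cdim (ii°), Db (III), Ebm (iv), Fm (v), Gb (VI), Ab (VII).
G minor (natural minor) shares 0: none.
C major shares 0: none.
Db major shares 7: Bbm, Cdim, Db, Ebm, Fm, Gb, Ab.
The most common triads (7) are shared with Db major.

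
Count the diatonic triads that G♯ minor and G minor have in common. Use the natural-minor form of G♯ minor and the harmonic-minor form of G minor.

0

Diatonic triads of G♯ minor (natural minor): G♯m (i), A♯dim (ii°), B (III), C♯m (iv), D♯m (v), E (VI), F♯ (VII).
Diatonic triads of G minor (harmonic minor): Gm (i), Adim (ii°), B♭aug (III+), Cm (iv), D (V), E♭ (VI), F♯dim (vii°).
No triad has the same root and quality in both keys.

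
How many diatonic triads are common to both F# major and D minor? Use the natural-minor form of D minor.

Diatonic triads of F# major: F# major (I), G# minor (ii), A# minor (iii), B major (IV), C# major (V), D# minor (vi), E# diminished (vii°).
Diatonic triads of D minor (natural minor): D minor (i), E diminished (ii°), F major (III), G minor (iv), A minor (v), Bb major (VI), C major (VII).
No triad has the same root and quality in both keys.

0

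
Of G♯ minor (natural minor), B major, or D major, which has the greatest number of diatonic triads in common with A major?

D major

Triads of A major: A (I), Bm (ii), C♯m (iii), D (IV), E (V), F♯m (vi), G♯dim (vii°).
G♯ minor (natural minor) shares 2: C♯m, E.
B major shares 2: C♯m, E.
D major shares 4: A, Bm, D, F♯m.
The most common triads (4) are shared with D major.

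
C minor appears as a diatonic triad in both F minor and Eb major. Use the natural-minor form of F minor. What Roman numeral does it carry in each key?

v in F minor; vi in Eb major

The scale of F minor (natural minor) is F G Ab Bb C Db Eb; C is degree 5, and the triad built there (C-Eb-G) is minor, so it is v.
The scale of Eb major is Eb F G Ab Bb C D; C is degree 6, and the triad built there (C-Eb-G) is minor, so it is vi.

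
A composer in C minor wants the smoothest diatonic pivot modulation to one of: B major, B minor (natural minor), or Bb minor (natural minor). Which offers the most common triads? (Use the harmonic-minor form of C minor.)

Bb minor

Triads of C minor (harmonic minor): Cm (i), Ddim (ii°), Ebaug (III+), Fm (iv), G (V), Ab (VI), Bdim (vii°).
B major shares 0: none.
B minor (natural minor) shares 1: G.
Bb minor (natural minor) shares 2: Fm, Ab.
The most common triads (2) are shared with Bb minor.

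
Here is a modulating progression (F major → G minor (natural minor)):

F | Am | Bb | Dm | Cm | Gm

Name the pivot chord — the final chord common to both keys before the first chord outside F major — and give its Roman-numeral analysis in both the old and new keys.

Chords diatonic to F major: F, Gm, Am, Bb, C, Dm, Edim.
Reading the progression, the first chord not in that set is Cm, so the modulation leaves F major there.
The chord immediately before Cm is Dm, which is diatonic to both keys: vi in F major and v in G minor.

Dm — vi in F major, v in G minor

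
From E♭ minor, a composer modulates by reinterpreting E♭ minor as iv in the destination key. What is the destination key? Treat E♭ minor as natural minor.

The numeral iv denotes a minor triad on scale degree 4. With E♭ on degree 4, the tonic of the new key is B♭.
Degree 4 carries a minor triad in minor keys, so the destination is B♭ minor.
Check: the diatonic triads of B♭ minor (natural minor) are B♭m (i), Cdim (ii°), D♭ (III), E♭m (iv), Fm (v), G♭ (VI), A♭ (VII) — E♭ minor is indeed iv.

B♭ minor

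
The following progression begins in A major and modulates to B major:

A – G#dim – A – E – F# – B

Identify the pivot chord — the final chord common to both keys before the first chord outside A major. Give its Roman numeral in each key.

Chords diatonic to A major: A, Bm, C#m, D, E, F#m, G#dim.
Reading the progression, the first chord not in that set is F#, so the modulation leaves A major there.
The chord immediately before F# is E, which is diatonic to both keys: V in A major and IV in B major.

E — V in A major, IV in B major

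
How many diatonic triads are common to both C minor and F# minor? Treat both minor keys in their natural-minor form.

Diatonic triads of C minor (natural minor): C minor (i), D diminished (ii°), Eb major (III), F minor (iv), G minor (v), Ab major (VI), Bb major (VII).
Diatonic triads of F# minor (natural minor): F# minor (i), G# diminished (ii°), A major (III), B minor (iv), C# minor (v), D major (VI), E major (VII).
No triad has the same root and quality in both keys.

0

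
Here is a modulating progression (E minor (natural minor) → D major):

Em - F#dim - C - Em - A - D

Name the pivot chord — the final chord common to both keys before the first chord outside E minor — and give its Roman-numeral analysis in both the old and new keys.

Em — i in E minor, ii in D major

Chords diatonic to E minor: Em, F#dim, G, Am, Bm, C, D.
Reading the progression, the first chord not in that set is A, so the modulation leaves E minor there.
The chord immediately before A is Em, which is diatonic to both keys: i in E minor and ii in D major.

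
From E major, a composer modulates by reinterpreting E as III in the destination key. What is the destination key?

C♯ minor

The numeral III denotes a major triad on scale degree 3. With E on degree 3, the tonic of the new key is C♯.
Degree 3 carries a major triad in natural-minor keys, so the destination is C♯ minor.
Check: the diatonic triads of C♯ minor (natural minor) are C♯m (i), D♯dim (ii°), E (III), F♯m (iv), G♯m (v), A (VI), B (VII) — E is indeed III.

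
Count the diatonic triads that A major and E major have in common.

4

Diatonic triads of A major: A (I), Bm (ii), C#m (iii), D (IV), E (V), F#m (vi), G#dim (vii°).
Diatonic triads of E major: E (I), F#m (ii), G#m (iii), A (IV), B (V), C#m (vi), D#dim (vii°).
Matching root and quality in both lists: A, C#m, E, F#m.
That gives 4 common triads.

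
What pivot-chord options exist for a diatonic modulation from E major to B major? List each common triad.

Triads in E major: E major (I), F# minor (ii), G# minor (iii), A major (IV), B major (V), C# minor (vi), D# diminished (vii°).
Triads in B major: B major (I), C# minor (ii), D# minor (iii), E major (IV), F# major (V), G# minor (vi), A# diminished (vii°).
Shared triads with their functions: E major (I in E major, IV in B major); G# minor (iii in E major, vi in B major); B major (V in E major, I in B major); C# minor (vi in E major, ii in B major).

E, G#m, B, C#m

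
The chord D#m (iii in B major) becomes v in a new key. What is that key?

G# minor

The numeral v denotes a minor triad on scale degree 5. With D# on degree 5, the tonic of the new key is G#.
Degree 5 carries a minor triad in natural-minor keys, so the destination is G# minor.
Check: the diatonic triads of G# minor (natural minor) are G#m (i), A#dim (ii°), B (III), C#m (iv), D#m (v), E (VI), F# (VII) — D#m is indeed v.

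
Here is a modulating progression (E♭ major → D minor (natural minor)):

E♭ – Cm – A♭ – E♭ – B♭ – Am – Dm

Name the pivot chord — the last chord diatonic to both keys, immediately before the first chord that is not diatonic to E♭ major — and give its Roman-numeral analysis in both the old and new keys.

B♭ — V in E♭ major, VI in D minor

Chords diatonic to E♭ major: E♭, Fm, Gm, A♭, B♭, Cm, Ddim.
Reading the progression, the first chord not in that set is Am, so the modulation leaves E♭ major there.
The chord immediately before Am is B♭, which is diatonic to both keys: V in E♭ major and VI in D minor.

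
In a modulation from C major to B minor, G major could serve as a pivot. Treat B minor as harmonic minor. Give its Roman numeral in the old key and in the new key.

V in C major; VI in B minor

The scale of C major is C D E F G A B; G is degree 5, and the triad built there (G-B-D) is major, so it is V.
The scale of B minor (harmonic minor) is B C# D E F# G A#; G is degree 6, and the triad built there (G-B-D) is major, so it is VI.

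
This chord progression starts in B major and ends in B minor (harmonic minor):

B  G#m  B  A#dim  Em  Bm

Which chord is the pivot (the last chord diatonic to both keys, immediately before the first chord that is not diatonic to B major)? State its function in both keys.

Chords diatonic to B major: B, C#m, D#m, E, F#, G#m, A#dim.
Reading the progression, the first chord not in that set is Em, so the modulation leaves B major there.
The chord immediately before Em is A#dim, which is diatonic to both keys: vii° in B major and vii° in B minor.

A#dim — vii° in B major, vii° in B minor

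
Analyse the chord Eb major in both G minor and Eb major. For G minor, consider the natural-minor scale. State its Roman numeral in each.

The scale of G minor (natural minor) is G A Bb C D Eb F; Eb is degree 6, and the triad built there (Eb-G-Bb) is major, so it is VI.
The scale of Eb major is Eb F G Ab Bb C D; Eb is degree 1, and the triad built there (Eb-G-Bb) is major, so it is I.

VI in G minor; I in Eb major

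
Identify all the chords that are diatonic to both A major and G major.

Bm, D

Triads in A major: A (I), Bm (ii), C#m (iii), D (IV), E (V), F#m (vi), G#dim (vii°).
Triads in G major: G (I), Am (ii), Bm (iii), C (IV), D (V), Em (vi), F#dim (vii°).
Shared triads with their functions: Bm (ii in A major, iii in G major); D (IV in A major, V in G major).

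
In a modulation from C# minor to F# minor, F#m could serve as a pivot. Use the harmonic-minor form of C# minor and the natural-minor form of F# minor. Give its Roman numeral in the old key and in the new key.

The scale of C# minor (harmonic minor) is C# D# E F# G# A B#; F# is degree 4, and the triad built there (F#-A-C#) is minor, so it is iv.
The scale of F# minor (natural minor) is F# G# A B C# D E; F# is degree 1, and the triad built there (F#-A-C#) is minor, so it is i.

iv in C# minor; i in F# minor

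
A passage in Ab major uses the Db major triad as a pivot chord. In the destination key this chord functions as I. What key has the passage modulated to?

Db major

The numeral I denotes a major triad on scale degree 1. With Db on degree 1, the tonic of the new key is Db.
Degree 1 carries a major triad in major keys, so the destination is Db major.
Check: the diatonic triads of Db major are Db (I), Ebm (ii), Fm (iii), Gb (IV), Ab (V), Bbm (vi), Cdim (vii°) — Db major is indeed I.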